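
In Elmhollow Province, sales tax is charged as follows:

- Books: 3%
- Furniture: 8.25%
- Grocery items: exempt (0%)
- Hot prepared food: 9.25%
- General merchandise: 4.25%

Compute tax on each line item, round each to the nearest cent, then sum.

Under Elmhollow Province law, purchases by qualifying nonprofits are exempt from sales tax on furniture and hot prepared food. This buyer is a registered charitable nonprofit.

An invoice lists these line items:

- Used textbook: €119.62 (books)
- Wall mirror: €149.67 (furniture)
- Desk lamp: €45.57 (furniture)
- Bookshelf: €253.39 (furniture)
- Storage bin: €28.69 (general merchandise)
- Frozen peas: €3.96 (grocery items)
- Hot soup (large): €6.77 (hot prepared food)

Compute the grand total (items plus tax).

Used textbook €119.62: books → 3% → €3.59
Wall mirror €149.67: furniture, buyer-exempt → 0% → €0.00
Desk lamp €45.57: furniture, buyer-exempt → 0% → €0.00
Bookshelf €253.39: furniture, buyer-exempt → 0% → €0.00
Storage bin €28.69: general merchandise → 4.25% → €1.22
Frozen peas €3.96: grocery items → 0% → €0.00
Hot soup (large) €6.77: hot prepared food, buyer-exempt → 0% → €0.00
Subtotal = €607.67; tax = €4.81; total due = €612.48

€612.48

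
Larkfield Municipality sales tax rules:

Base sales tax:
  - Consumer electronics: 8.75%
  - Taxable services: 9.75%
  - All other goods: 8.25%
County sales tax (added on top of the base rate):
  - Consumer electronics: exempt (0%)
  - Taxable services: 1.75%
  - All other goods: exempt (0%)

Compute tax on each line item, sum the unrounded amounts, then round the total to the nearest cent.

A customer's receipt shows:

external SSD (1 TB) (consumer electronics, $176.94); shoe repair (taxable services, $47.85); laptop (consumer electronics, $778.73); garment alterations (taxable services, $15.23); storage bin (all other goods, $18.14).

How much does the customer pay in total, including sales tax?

External SSD (1 TB) $176.94: consumer electronics → 8.75% + 0% county = 8.75% → $15.48225
Shoe repair $47.85: taxable services → 9.75% + 1.75% county = 11.5% → $5.50275
Laptop $778.73: consumer electronics → 8.75% + 0% county = 8.75% → $68.138875
Garment alterations $15.23: taxable services → 9.75% + 1.75% county = 11.5% → $1.75145
Storage bin $18.14: all other goods → 8.25% + 0% county = 8.25% → $1.49655
Subtotal = $1036.89; unrounded tax = $92.371875 → $92.37; total due = $1129.26

$1129.26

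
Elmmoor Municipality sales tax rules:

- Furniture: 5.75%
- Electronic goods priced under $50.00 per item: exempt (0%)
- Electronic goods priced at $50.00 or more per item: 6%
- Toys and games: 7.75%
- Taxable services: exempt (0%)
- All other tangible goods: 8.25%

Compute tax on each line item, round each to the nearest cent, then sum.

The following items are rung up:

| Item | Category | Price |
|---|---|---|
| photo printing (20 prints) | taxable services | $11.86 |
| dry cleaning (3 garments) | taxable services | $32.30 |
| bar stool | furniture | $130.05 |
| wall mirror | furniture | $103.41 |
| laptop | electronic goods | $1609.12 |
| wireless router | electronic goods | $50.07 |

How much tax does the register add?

Photo printing (20 prints) $11.86: taxable services → 0% → $0.00
Dry cleaning (3 garments) $32.30: taxable services → 0% → $0.00
Bar stool $130.05: furniture → 5.75% → $7.48
Wall mirror $103.41: furniture → 5.75% → $5.95
Laptop $1609.12: electronic goods, $50.00 or more → 6% → $96.55
Wireless router $50.07: electronic goods, $50.00 or more → 6% → $3.00
Total tax = $7.48 + $5.95 + $96.55 + $3.00 = $112.98

$112.98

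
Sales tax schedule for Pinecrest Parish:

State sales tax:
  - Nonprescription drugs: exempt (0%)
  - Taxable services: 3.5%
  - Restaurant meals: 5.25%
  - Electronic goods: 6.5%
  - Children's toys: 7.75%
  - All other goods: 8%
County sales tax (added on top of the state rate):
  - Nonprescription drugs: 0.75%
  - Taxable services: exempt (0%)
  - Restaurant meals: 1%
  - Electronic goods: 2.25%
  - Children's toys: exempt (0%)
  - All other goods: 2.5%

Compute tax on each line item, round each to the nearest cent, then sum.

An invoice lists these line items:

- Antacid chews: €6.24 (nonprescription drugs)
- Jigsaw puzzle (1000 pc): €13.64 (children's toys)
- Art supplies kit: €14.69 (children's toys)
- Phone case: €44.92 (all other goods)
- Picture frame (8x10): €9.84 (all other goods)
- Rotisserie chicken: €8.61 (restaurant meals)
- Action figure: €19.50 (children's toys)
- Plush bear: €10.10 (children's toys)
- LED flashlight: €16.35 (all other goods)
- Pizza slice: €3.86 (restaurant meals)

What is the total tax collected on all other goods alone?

Phone case €44.92: all other goods → 8% + 2.5% county = 10.5% → €4.72
Picture frame (8x10) €9.84: all other goods → 8% + 2.5% county = 10.5% → €1.03
LED flashlight €16.35: all other goods → 8% + 2.5% county = 10.5% → €1.72
Tax on all other goods = €4.72 + €1.03 + €1.72 = €7.47

€7.47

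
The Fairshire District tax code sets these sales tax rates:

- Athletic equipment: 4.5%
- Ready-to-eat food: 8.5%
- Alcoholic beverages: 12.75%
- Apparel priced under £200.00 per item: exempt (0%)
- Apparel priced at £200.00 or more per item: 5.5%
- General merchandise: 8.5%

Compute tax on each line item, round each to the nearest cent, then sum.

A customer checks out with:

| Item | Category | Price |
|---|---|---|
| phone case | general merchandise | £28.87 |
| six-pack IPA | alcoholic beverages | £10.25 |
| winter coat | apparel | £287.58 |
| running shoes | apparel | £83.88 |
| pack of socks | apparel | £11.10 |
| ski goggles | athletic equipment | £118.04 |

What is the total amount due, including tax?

Phone case £28.87: general merchandise → 8.5% → £2.45
Six-pack IPA £10.25: alcoholic beverages → 12.75% → £1.31
Winter coat £287.58: apparel, £200.00 or more → 5.5% → £15.82
Running shoes £83.88: apparel, under £200.00 → 0% → £0.00
Pack of socks £11.10: apparel, under £200.00 → 0% → £0.00
Ski goggles £118.04: athletic equipment → 4.5% → £5.31
Subtotal = £539.72; tax = £24.89; total due = £564.61

£564.61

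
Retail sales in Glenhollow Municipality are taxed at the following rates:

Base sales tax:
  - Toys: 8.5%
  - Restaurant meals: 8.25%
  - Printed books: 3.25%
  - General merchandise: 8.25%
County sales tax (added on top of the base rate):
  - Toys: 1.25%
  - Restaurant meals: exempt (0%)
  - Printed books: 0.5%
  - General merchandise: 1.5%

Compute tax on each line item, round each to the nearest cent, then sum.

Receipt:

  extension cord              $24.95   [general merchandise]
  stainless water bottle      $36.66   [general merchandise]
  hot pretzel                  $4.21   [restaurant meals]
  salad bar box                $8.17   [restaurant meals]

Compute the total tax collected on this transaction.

$7.02

Extension cord $24.95: general merchandise → 8.25% + 1.5% county = 9.75% → $2.43
Stainless water bottle $36.66: general merchandise → 8.25% + 1.5% county = 9.75% → $3.57
Hot pretzel $4.21: restaurant meals → 8.25% + 0% county = 8.25% → $0.35
Salad bar box $8.17: restaurant meals → 8.25% + 0% county = 8.25% → $0.67
Total tax = $2.43 + $3.57 + $0.35 + $0.67 = $7.02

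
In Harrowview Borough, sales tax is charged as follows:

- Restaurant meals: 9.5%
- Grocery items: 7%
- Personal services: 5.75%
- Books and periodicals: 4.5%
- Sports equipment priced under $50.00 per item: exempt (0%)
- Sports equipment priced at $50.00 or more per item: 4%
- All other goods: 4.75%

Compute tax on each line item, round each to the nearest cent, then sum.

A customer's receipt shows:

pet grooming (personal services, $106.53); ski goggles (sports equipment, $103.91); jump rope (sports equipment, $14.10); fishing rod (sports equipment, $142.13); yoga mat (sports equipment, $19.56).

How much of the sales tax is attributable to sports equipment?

Ski goggles $103.91: sports equipment, $50.00 or more → 4% → $4.16
Jump rope $14.10: sports equipment, under $50.00 → 0% → $0.00
Fishing rod $142.13: sports equipment, $50.00 or more → 4% → $5.69
Yoga mat $19.56: sports equipment, under $50.00 → 0% → $0.00
Tax on sports equipment = $4.16 + $0.00 + $5.69 + $0.00 = $9.85

$9.85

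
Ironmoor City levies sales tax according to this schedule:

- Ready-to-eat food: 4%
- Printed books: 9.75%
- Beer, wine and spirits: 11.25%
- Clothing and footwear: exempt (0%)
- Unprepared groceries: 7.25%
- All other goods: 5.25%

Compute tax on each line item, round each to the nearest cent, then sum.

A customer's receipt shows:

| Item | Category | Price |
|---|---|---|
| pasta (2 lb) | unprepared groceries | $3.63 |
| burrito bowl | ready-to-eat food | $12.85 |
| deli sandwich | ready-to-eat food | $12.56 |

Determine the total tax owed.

Pasta (2 lb) $3.63: unprepared groceries → 7.25% → $0.26
Burrito bowl $12.85: ready-to-eat food → 4% → $0.51
Deli sandwich $12.56: ready-to-eat food → 4% → $0.50
Total tax = $0.26 + $0.51 + $0.50 = $1.27

$1.27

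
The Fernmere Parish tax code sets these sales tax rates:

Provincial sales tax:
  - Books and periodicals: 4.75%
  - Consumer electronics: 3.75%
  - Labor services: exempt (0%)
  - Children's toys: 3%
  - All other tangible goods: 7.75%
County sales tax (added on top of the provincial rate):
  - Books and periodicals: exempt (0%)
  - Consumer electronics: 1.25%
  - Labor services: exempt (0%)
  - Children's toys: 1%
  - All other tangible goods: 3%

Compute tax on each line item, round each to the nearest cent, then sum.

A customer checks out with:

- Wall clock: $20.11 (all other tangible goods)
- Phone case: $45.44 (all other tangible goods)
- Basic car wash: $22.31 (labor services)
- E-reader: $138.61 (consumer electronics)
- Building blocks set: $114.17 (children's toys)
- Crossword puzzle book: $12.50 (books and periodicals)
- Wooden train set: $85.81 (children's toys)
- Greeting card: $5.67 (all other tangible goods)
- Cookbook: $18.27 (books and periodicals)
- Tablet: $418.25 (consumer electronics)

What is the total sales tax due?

Wall clock $20.11: all other tangible goods → 7.75% + 3% county = 10.75% → $2.16
Phone case $45.44: all other tangible goods → 7.75% + 3% county = 10.75% → $4.88
Basic car wash $22.31: labor services → 0% + 0% county = 0% → $0.00
E-reader $138.61: consumer electronics → 3.75% + 1.25% county = 5% → $6.93
Building blocks set $114.17: children's toys → 3% + 1% county = 4% → $4.57
Crossword puzzle book $12.50: books and periodicals → 4.75% + 0% county = 4.75% → $0.59
Wooden train set $85.81: children's toys → 3% + 1% county = 4% → $3.43
Greeting card $5.67: all other tangible goods → 7.75% + 3% county = 10.75% → $0.61
Cookbook $18.27: books and periodicals → 4.75% + 0% county = 4.75% → $0.87
Tablet $418.25: consumer electronics → 3.75% + 1.25% county = 5% → $20.91
Total tax = $2.16 + $4.88 + $6.93 + $4.57 + $0.59 + $3.43 + $0.61 + $0.87 + $20.91 = $44.95

$44.95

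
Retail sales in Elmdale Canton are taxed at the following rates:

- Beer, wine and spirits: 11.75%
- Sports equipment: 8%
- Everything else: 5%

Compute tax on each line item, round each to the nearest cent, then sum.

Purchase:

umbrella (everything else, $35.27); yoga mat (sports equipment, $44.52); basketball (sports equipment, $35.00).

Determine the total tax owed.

Umbrella $35.27: everything else → 5% → $1.76
Yoga mat $44.52: sports equipment → 8% → $3.56
Basketball $35.00: sports equipment → 8% → $2.80
Total tax = $1.76 + $3.56 + $2.80 = $8.12

$8.12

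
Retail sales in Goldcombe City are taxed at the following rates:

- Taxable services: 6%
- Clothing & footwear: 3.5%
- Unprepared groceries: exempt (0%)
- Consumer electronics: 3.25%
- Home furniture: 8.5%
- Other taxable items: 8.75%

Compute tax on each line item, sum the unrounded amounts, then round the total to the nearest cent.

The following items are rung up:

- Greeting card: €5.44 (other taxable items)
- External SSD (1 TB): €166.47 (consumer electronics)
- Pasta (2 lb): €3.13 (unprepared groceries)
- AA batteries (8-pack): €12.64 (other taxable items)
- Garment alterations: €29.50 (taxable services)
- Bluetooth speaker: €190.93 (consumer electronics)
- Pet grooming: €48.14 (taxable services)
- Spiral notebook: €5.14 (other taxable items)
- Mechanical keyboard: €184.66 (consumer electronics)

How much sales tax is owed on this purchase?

€24.31

Greeting card €5.44: other taxable items → 8.75% → €0.476
External SSD (1 TB) €166.47: consumer electronics → 3.25% → €5.410275
Pasta (2 lb) €3.13: unprepared groceries → 0% → €0.00
AA batteries (8-pack) €12.64: other taxable items → 8.75% → €1.106
Garment alterations €29.50: taxable services → 6% → €1.77
Bluetooth speaker €190.93: consumer electronics → 3.25% → €6.205225
Pet grooming €48.14: taxable services → 6% → €2.8884
Spiral notebook €5.14: other taxable items → 8.75% → €0.44975
Mechanical keyboard €184.66: consumer electronics → 3.25% → €6.00145
Unrounded tax sum = €24.3071 → €24.31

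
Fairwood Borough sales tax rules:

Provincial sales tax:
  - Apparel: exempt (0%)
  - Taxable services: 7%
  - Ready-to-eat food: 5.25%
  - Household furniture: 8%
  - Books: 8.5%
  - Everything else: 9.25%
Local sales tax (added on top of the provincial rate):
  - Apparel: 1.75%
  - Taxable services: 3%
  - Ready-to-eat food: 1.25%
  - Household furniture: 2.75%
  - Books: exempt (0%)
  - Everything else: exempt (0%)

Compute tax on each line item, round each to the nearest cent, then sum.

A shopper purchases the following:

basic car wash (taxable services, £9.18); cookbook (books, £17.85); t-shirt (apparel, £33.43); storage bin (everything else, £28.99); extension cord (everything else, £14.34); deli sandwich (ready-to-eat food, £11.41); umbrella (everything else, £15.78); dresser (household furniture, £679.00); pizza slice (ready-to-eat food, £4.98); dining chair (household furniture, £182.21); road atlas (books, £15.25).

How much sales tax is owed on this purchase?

Basic car wash £9.18: taxable services → 7% + 3% local = 10% → £0.92
Cookbook £17.85: books → 8.5% + 0% local = 8.5% → £1.52
T-shirt £33.43: apparel → 0% + 1.75% local = 1.75% → £0.59
Storage bin £28.99: everything else → 9.25% + 0% local = 9.25% → £2.68
Extension cord £14.34: everything else → 9.25% + 0% local = 9.25% → £1.33
Deli sandwich £11.41: ready-to-eat food → 5.25% + 1.25% local = 6.5% → £0.74
Umbrella £15.78: everything else → 9.25% + 0% local = 9.25% → £1.46
Dresser £679.00: household furniture → 8% + 2.75% local = 10.75% → £72.99
Pizza slice £4.98: ready-to-eat food → 5.25% + 1.25% local = 6.5% → £0.32
Dining chair £182.21: household furniture → 8% + 2.75% local = 10.75% → £19.59
Road atlas £15.25: books → 8.5% + 0% local = 8.5% → £1.30
Total tax = £0.92 + £1.52 + £0.59 + £2.68 + £1.33 + £0.74 + £1.46 + £72.99 + £0.32 + £19.59 + £1.30 = £103.44

£103.44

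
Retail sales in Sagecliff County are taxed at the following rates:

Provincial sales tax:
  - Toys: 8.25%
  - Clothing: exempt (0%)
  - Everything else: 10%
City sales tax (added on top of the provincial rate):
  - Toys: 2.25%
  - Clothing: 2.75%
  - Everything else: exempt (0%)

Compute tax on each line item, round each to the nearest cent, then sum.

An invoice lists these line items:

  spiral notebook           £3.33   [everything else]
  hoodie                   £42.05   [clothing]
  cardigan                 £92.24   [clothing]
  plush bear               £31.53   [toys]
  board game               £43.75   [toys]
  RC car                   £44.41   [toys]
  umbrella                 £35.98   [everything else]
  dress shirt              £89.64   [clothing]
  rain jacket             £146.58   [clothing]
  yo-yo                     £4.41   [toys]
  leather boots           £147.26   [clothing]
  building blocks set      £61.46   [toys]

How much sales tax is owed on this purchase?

£37.65

Spiral notebook £3.33: everything else → 10% + 0% city = 10% → £0.33
Hoodie £42.05: clothing → 0% + 2.75% city = 2.75% → £1.16
Cardigan £92.24: clothing → 0% + 2.75% city = 2.75% → £2.54
Plush bear £31.53: toys → 8.25% + 2.25% city = 10.5% → £3.31
Board game £43.75: toys → 8.25% + 2.25% city = 10.5% → £4.59
RC car £44.41: toys → 8.25% + 2.25% city = 10.5% → £4.66
Umbrella £35.98: everything else → 10% + 0% city = 10% → £3.60
Dress shirt £89.64: clothing → 0% + 2.75% city = 2.75% → £2.47
Rain jacket £146.58: clothing → 0% + 2.75% city = 2.75% → £4.03
Yo-yo £4.41: toys → 8.25% + 2.25% city = 10.5% → £0.46
Leather boots £147.26: clothing → 0% + 2.75% city = 2.75% → £4.05
Building blocks set £61.46: toys → 8.25% + 2.25% city = 10.5% → £6.45
Total tax = £0.33 + £1.16 + £2.54 + £3.31 + £4.59 + £4.66 + £3.60 + £2.47 + £4.03 + £0.46 + £4.05 + £6.45 = £37.65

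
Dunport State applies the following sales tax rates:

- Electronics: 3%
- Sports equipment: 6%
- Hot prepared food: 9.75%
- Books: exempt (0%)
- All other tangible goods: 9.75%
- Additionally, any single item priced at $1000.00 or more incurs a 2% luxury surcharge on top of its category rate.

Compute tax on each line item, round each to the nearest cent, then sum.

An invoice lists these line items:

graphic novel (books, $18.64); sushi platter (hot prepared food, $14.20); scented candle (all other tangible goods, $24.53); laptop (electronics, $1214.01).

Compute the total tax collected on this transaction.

$64.47

Graphic novel $18.64: books → 0% → $0.00
Sushi platter $14.20: hot prepared food → 9.75% → $1.38
Scented candle $24.53: all other tangible goods → 9.75% → $2.39
Laptop $1214.01: electronics → 3% + 2% surcharge = 5% → $60.70
Total tax = $1.38 + $2.39 + $60.70 = $64.47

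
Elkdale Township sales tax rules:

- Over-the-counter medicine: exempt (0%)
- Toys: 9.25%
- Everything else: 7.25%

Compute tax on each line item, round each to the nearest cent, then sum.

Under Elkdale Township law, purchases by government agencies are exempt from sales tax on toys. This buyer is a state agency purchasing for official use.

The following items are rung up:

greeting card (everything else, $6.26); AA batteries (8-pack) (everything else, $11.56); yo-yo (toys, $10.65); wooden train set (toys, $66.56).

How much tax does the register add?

$1.29

Greeting card $6.26: everything else → 7.25% → $0.45
AA batteries (8-pack) $11.56: everything else → 7.25% → $0.84
Yo-yo $10.65: toys, buyer-exempt → 0% → $0.00
Wooden train set $66.56: toys, buyer-exempt → 0% → $0.00
Total tax = $0.45 + $0.84 = $1.29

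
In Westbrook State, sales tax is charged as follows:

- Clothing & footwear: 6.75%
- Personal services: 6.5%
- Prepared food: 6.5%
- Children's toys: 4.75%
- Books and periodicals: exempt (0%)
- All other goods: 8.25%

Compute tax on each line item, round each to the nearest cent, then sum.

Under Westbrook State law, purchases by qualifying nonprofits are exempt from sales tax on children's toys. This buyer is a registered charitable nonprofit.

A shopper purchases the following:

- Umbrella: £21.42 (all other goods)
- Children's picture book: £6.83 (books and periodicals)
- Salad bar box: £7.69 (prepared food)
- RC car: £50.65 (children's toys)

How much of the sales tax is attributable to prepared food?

£0.50

Salad bar box £7.69: prepared food → 6.5% → £0.50
Tax on prepared food = £0.50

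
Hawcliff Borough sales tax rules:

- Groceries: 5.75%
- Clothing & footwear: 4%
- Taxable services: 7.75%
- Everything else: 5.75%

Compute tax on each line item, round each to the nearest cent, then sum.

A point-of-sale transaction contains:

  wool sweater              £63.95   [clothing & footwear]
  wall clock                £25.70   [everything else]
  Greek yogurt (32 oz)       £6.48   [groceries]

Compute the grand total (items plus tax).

£100.54

Wool sweater £63.95: clothing & footwear → 4% → £2.56
Wall clock £25.70: everything else → 5.75% → £1.48
Greek yogurt (32 oz) £6.48: groceries → 5.75% → £0.37
Subtotal = £96.13; tax = £4.41; total due = £100.54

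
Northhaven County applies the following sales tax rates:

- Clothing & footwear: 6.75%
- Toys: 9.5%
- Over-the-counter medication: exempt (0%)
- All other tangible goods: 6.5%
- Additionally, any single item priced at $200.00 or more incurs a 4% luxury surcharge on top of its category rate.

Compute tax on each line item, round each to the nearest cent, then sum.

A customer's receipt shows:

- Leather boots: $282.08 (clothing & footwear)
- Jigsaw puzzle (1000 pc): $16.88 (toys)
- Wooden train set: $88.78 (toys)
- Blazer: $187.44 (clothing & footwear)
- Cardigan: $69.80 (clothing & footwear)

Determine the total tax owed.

Leather boots $282.08: clothing & footwear → 6.75% + 4% surcharge = 10.75% → $30.32
Jigsaw puzzle (1000 pc) $16.88: toys → 9.5% → $1.60
Wooden train set $88.78: toys → 9.5% → $8.43
Blazer $187.44: clothing & footwear → 6.75% → $12.65
Cardigan $69.80: clothing & footwear → 6.75% → $4.71
Total tax = $30.32 + $1.60 + $8.43 + $12.65 + $4.71 = $57.71

$57.71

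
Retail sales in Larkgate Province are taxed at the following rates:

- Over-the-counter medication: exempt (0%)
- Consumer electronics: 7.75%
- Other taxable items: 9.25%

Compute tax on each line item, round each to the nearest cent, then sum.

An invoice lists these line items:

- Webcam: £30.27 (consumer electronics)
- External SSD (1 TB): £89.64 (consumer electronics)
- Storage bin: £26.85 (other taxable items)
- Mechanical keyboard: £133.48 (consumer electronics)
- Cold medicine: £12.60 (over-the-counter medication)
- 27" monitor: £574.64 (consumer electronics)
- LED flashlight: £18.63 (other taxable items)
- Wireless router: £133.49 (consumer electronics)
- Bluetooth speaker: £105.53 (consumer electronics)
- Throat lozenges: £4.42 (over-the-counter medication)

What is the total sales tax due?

£86.90

Webcam £30.27: consumer electronics → 7.75% → £2.35
External SSD (1 TB) £89.64: consumer electronics → 7.75% → £6.95
Storage bin £26.85: other taxable items → 9.25% → £2.48
Mechanical keyboard £133.48: consumer electronics → 7.75% → £10.34
Cold medicine £12.60: over-the-counter medication → 0% → £0.00
27" monitor £574.64: consumer electronics → 7.75% → £44.53
LED flashlight £18.63: other taxable items → 9.25% → £1.72
Wireless router £133.49: consumer electronics → 7.75% → £10.35
Bluetooth speaker £105.53: consumer electronics → 7.75% → £8.18
Throat lozenges £4.42: over-the-counter medication → 0% → £0.00
Total tax = £2.35 + £6.95 + £2.48 + £10.34 + £44.53 + £1.72 + £10.35 + £8.18 = £86.90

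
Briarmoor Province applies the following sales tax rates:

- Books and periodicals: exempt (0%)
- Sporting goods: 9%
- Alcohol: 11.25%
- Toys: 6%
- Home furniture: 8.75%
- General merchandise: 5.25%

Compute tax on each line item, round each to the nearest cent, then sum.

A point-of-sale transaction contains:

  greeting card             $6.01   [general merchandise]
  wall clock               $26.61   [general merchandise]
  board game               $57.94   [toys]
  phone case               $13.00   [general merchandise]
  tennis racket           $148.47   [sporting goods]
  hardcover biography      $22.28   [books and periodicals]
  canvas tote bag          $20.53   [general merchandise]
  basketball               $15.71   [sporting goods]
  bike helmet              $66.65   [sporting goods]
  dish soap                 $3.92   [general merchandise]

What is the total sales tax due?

$27.94

Greeting card $6.01: general merchandise → 5.25% → $0.32
Wall clock $26.61: general merchandise → 5.25% → $1.40
Board game $57.94: toys → 6% → $3.48
Phone case $13.00: general merchandise → 5.25% → $0.68
Tennis racket $148.47: sporting goods → 9% → $13.36
Hardcover biography $22.28: books and periodicals → 0% → $0.00
Canvas tote bag $20.53: general merchandise → 5.25% → $1.08
Basketball $15.71: sporting goods → 9% → $1.41
Bike helmet $66.65: sporting goods → 9% → $6.00
Dish soap $3.92: general merchandise → 5.25% → $0.21
Total tax = $0.32 + $1.40 + $3.48 + $0.68 + $13.36 + $1.08 + $1.41 + $6.00 + $0.21 = $27.94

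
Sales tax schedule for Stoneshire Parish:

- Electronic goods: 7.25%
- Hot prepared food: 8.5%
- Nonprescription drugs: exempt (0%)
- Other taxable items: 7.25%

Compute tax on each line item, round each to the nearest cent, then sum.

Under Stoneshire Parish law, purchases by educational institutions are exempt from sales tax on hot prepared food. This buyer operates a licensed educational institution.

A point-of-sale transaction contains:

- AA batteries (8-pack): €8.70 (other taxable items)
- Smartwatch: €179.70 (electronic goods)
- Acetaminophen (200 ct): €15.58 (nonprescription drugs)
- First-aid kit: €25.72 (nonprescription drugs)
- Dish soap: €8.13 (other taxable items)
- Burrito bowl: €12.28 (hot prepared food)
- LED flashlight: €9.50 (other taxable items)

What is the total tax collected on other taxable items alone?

€1.91

AA batteries (8-pack) €8.70: other taxable items → 7.25% → €0.63
Dish soap €8.13: other taxable items → 7.25% → €0.59
LED flashlight €9.50: other taxable items → 7.25% → €0.69
Tax on other taxable items = €0.63 + €0.59 + €0.69 = €1.91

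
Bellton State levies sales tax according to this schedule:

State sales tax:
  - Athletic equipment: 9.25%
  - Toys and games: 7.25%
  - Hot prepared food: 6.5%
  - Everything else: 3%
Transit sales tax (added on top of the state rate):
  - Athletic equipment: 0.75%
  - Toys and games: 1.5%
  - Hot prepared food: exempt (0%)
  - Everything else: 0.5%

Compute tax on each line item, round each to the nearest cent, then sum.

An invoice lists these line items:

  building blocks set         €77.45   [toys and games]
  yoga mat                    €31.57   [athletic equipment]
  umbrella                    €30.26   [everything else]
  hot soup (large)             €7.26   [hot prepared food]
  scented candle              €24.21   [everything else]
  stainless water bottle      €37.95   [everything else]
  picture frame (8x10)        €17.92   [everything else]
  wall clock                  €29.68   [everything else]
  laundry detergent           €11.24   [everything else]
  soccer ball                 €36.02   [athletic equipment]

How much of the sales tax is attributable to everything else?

Umbrella €30.26: everything else → 3% + 0.5% transit = 3.5% → €1.06
Scented candle €24.21: everything else → 3% + 0.5% transit = 3.5% → €0.85
Stainless water bottle €37.95: everything else → 3% + 0.5% transit = 3.5% → €1.33
Picture frame (8x10) €17.92: everything else → 3% + 0.5% transit = 3.5% → €0.63
Wall clock €29.68: everything else → 3% + 0.5% transit = 3.5% → €1.04
Laundry detergent €11.24: everything else → 3% + 0.5% transit = 3.5% → €0.39
Tax on everything else = €1.06 + €0.85 + €1.33 + €0.63 + €1.04 + €0.39 = €5.30

€5.30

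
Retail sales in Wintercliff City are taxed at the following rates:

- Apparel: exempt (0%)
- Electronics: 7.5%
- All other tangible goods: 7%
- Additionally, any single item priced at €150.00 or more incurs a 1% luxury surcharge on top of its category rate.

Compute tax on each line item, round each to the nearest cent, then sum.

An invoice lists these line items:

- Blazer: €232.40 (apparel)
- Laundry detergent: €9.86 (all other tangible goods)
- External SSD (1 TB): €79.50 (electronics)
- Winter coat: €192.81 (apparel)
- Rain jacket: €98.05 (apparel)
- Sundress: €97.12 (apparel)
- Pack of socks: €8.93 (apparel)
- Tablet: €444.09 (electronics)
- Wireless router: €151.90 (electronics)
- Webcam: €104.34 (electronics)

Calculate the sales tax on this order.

€69.39

Blazer €232.40: apparel → 0% + 1% surcharge = 1% → €2.32
Laundry detergent €9.86: all other tangible goods → 7% → €0.69
External SSD (1 TB) €79.50: electronics → 7.5% → €5.96
Winter coat €192.81: apparel → 0% + 1% surcharge = 1% → €1.93
Rain jacket €98.05: apparel → 0% → €0.00
Sundress €97.12: apparel → 0% → €0.00
Pack of socks €8.93: apparel → 0% → €0.00
Tablet €444.09: electronics → 7.5% + 1% surcharge = 8.5% → €37.75
Wireless router €151.90: electronics → 7.5% + 1% surcharge = 8.5% → €12.91
Webcam €104.34: electronics → 7.5% → €7.83
Total tax = €2.32 + €0.69 + €5.96 + €1.93 + €37.75 + €12.91 + €7.83 = €69.39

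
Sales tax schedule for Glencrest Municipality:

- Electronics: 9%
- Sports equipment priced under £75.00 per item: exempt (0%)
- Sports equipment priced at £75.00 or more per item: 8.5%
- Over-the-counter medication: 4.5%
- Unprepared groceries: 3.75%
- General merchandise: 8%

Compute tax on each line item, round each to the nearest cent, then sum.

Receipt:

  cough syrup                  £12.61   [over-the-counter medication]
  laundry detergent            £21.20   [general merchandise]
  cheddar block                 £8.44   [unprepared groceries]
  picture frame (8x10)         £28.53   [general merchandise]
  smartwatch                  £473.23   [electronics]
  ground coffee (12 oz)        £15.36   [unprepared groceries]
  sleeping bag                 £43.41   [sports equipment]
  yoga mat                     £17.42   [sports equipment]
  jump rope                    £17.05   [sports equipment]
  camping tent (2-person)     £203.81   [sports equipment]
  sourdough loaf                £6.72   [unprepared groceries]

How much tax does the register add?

£65.61

Cough syrup £12.61: over-the-counter medication → 4.5% → £0.57
Laundry detergent £21.20: general merchandise → 8% → £1.70
Cheddar block £8.44: unprepared groceries → 3.75% → £0.32
Picture frame (8x10) £28.53: general merchandise → 8% → £2.28
Smartwatch £473.23: electronics → 9% → £42.59
Ground coffee (12 oz) £15.36: unprepared groceries → 3.75% → £0.58
Sleeping bag £43.41: sports equipment, under £75.00 → 0% → £0.00
Yoga mat £17.42: sports equipment, under £75.00 → 0% → £0.00
Jump rope £17.05: sports equipment, under £75.00 → 0% → £0.00
Camping tent (2-person) £203.81: sports equipment, £75.00 or more → 8.5% → £17.32
Sourdough loaf £6.72: unprepared groceries → 3.75% → £0.25
Total tax = £0.57 + £1.70 + £0.32 + £2.28 + £42.59 + £0.58 + £17.32 + £0.25 = £65.61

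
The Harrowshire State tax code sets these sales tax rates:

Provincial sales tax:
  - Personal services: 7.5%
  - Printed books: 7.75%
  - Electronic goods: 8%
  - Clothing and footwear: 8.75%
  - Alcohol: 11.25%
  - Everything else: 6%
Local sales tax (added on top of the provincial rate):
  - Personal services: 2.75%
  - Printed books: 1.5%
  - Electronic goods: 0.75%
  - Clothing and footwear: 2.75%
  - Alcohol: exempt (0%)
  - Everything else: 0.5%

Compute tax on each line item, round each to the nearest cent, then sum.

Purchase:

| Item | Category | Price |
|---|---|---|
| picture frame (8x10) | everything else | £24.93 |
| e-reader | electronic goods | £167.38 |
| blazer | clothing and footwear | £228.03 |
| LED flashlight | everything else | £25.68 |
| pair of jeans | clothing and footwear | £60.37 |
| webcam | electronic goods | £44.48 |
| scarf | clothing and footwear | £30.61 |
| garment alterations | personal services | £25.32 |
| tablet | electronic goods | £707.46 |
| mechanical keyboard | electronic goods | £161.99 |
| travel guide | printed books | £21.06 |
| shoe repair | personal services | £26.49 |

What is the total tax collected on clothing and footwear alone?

£36.68

Blazer £228.03: clothing and footwear → 8.75% + 2.75% local = 11.5% → £26.22
Pair of jeans £60.37: clothing and footwear → 8.75% + 2.75% local = 11.5% → £6.94
Scarf £30.61: clothing and footwear → 8.75% + 2.75% local = 11.5% → £3.52
Tax on clothing and footwear = £26.22 + £6.94 + £3.52 = £36.68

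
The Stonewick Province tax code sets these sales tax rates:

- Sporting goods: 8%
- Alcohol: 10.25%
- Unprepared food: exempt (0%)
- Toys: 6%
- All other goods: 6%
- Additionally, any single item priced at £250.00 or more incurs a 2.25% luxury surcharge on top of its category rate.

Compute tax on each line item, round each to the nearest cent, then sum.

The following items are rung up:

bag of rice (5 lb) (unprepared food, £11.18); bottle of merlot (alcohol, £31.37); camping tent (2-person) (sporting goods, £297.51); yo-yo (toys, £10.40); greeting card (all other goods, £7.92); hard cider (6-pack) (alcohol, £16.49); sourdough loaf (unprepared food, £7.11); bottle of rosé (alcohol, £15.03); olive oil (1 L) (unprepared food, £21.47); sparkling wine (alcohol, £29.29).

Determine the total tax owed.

£41.04

Bag of rice (5 lb) £11.18: unprepared food → 0% → £0.00
Bottle of merlot £31.37: alcohol → 10.25% → £3.22
Camping tent (2-person) £297.51: sporting goods → 8% + 2.25% surcharge = 10.25% → £30.49
Yo-yo £10.40: toys → 6% → £0.62
Greeting card £7.92: all other goods → 6% → £0.48
Hard cider (6-pack) £16.49: alcohol → 10.25% → £1.69
Sourdough loaf £7.11: unprepared food → 0% → £0.00
Bottle of rosé £15.03: alcohol → 10.25% → £1.54
Olive oil (1 L) £21.47: unprepared food → 0% → £0.00
Sparkling wine £29.29: alcohol → 10.25% → £3.00
Total tax = £3.22 + £30.49 + £0.62 + £0.48 + £1.69 + £1.54 + £3.00 = £41.04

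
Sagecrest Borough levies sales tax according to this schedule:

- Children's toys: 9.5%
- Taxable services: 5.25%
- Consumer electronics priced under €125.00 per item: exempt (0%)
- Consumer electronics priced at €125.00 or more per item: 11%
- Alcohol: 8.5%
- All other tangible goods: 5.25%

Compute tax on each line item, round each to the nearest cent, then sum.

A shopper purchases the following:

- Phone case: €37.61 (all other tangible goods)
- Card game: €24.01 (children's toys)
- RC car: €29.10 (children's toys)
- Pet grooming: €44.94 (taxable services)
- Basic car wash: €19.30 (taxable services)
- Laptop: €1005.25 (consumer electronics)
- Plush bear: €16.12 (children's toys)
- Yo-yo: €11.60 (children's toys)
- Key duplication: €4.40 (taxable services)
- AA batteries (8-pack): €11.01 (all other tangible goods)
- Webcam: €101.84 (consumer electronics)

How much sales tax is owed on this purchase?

€124.40

Phone case €37.61: all other tangible goods → 5.25% → €1.97
Card game €24.01: children's toys → 9.5% → €2.28
RC car €29.10: children's toys → 9.5% → €2.76
Pet grooming €44.94: taxable services → 5.25% → €2.36
Basic car wash €19.30: taxable services → 5.25% → €1.01
Laptop €1005.25: consumer electronics, €125.00 or more → 11% → €110.58
Plush bear €16.12: children's toys → 9.5% → €1.53
Yo-yo €11.60: children's toys → 9.5% → €1.10
Key duplication €4.40: taxable services → 5.25% → €0.23
AA batteries (8-pack) €11.01: all other tangible goods → 5.25% → €0.58
Webcam €101.84: consumer electronics, under €125.00 → 0% → €0.00
Total tax = €1.97 + €2.28 + €2.76 + €2.36 + €1.01 + €110.58 + €1.53 + €1.10 + €0.23 + €0.58 = €124.40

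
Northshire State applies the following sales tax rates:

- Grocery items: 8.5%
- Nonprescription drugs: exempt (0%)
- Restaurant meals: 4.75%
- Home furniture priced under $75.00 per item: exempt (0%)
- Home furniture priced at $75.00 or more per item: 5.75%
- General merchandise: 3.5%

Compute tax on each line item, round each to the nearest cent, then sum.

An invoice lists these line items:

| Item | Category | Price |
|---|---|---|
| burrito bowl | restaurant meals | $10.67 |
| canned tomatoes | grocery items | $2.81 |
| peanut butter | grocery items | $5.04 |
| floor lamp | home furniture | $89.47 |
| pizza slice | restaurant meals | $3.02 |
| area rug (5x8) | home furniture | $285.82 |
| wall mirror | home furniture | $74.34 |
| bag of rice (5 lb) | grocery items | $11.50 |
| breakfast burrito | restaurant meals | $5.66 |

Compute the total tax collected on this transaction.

Burrito bowl $10.67: restaurant meals → 4.75% → $0.51
Canned tomatoes $2.81: grocery items → 8.5% → $0.24
Peanut butter $5.04: grocery items → 8.5% → $0.43
Floor lamp $89.47: home furniture, $75.00 or more → 5.75% → $5.14
Pizza slice $3.02: restaurant meals → 4.75% → $0.14
Area rug (5x8) $285.82: home furniture, $75.00 or more → 5.75% → $16.43
Wall mirror $74.34: home furniture, under $75.00 → 0% → $0.00
Bag of rice (5 lb) $11.50: grocery items → 8.5% → $0.98
Breakfast burrito $5.66: restaurant meals → 4.75% → $0.27
Total tax = $0.51 + $0.24 + $0.43 + $5.14 + $0.14 + $16.43 + $0.98 + $0.27 = $24.14

$24.14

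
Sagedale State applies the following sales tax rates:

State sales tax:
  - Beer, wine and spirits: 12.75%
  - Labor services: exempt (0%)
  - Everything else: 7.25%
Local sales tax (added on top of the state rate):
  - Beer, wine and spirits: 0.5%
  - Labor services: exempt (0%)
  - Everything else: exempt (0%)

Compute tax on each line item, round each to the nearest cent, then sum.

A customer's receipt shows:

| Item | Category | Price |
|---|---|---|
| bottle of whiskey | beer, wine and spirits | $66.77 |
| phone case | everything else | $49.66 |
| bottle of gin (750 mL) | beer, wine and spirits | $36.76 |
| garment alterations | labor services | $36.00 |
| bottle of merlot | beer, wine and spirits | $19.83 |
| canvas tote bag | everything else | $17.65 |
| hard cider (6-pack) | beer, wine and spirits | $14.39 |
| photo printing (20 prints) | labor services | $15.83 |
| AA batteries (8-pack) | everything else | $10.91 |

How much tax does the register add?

$23.93

Bottle of whiskey $66.77: beer, wine and spirits → 12.75% + 0.5% local = 13.25% → $8.85
Phone case $49.66: everything else → 7.25% + 0% local = 7.25% → $3.60
Bottle of gin (750 mL) $36.76: beer, wine and spirits → 12.75% + 0.5% local = 13.25% → $4.87
Garment alterations $36.00: labor services → 0% + 0% local = 0% → $0.00
Bottle of merlot $19.83: beer, wine and spirits → 12.75% + 0.5% local = 13.25% → $2.63
Canvas tote bag $17.65: everything else → 7.25% + 0% local = 7.25% → $1.28
Hard cider (6-pack) $14.39: beer, wine and spirits → 12.75% + 0.5% local = 13.25% → $1.91
Photo printing (20 prints) $15.83: labor services → 0% + 0% local = 0% → $0.00
AA batteries (8-pack) $10.91: everything else → 7.25% + 0% local = 7.25% → $0.79
Total tax = $8.85 + $3.60 + $4.87 + $2.63 + $1.28 + $1.91 + $0.79 = $23.93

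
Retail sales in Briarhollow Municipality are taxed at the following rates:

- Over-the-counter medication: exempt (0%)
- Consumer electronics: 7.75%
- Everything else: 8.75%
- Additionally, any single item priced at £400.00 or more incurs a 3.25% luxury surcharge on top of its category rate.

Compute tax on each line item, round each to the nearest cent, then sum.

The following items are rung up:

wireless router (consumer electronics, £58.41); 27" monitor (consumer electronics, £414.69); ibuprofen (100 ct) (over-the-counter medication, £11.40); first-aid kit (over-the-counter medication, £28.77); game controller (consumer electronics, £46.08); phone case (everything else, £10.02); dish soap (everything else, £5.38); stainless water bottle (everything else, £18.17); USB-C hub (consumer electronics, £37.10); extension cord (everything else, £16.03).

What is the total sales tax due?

£60.94

Wireless router £58.41: consumer electronics → 7.75% → £4.53
27" monitor £414.69: consumer electronics → 7.75% + 3.25% surcharge = 11% → £45.62
Ibuprofen (100 ct) £11.40: over-the-counter medication → 0% → £0.00
First-aid kit £28.77: over-the-counter medication → 0% → £0.00
Game controller £46.08: consumer electronics → 7.75% → £3.57
Phone case £10.02: everything else → 8.75% → £0.88
Dish soap £5.38: everything else → 8.75% → £0.47
Stainless water bottle £18.17: everything else → 8.75% → £1.59
USB-C hub £37.10: consumer electronics → 7.75% → £2.88
Extension cord £16.03: everything else → 8.75% → £1.40
Total tax = £4.53 + £45.62 + £3.57 + £0.88 + £0.47 + £1.59 + £2.88 + £1.40 = £60.94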